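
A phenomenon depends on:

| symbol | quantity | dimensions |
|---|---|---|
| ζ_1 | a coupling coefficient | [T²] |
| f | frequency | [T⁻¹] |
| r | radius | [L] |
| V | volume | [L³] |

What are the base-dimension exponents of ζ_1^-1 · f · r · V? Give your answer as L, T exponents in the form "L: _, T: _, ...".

Collect each base-dimension exponent across the product:
  L: −(0) + (0) + (1) + (3) = 4
  T: −(2) + (-1) + (0) + (0) = -3
So the dimensions are [L⁴ T⁻³].

L: 4, T: -3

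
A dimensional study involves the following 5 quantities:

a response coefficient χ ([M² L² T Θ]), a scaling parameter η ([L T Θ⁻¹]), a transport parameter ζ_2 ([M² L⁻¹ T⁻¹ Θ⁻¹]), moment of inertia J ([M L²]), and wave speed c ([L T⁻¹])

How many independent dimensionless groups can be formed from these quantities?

1

There are 5 variables and 4 base dimensions (M, L, T, Θ).
The dimension matrix has rank 4.
Independent dimensionless groups: 5 − 4 = 1.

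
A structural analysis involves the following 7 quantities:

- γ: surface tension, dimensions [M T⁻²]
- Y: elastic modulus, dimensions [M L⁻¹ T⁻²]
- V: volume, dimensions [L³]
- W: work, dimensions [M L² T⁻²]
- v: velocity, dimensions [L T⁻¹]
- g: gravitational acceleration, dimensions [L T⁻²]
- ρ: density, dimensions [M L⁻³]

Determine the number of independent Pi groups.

There are 7 variables and 3 base dimensions (M, L, T).
The dimension matrix has rank 3.
Independent dimensionless groups: 7 − 3 = 4.

4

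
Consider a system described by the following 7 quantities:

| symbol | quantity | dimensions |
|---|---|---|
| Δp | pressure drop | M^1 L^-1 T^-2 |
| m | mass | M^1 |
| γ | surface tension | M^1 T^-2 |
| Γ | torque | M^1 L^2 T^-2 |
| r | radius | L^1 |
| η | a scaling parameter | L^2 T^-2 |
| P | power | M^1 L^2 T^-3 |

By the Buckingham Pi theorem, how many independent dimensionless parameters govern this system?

There are 7 variables and 3 base dimensions (M, L, T).
The dimension matrix has rank 3.
Independent dimensionless groups: 7 − 3 = 4.

4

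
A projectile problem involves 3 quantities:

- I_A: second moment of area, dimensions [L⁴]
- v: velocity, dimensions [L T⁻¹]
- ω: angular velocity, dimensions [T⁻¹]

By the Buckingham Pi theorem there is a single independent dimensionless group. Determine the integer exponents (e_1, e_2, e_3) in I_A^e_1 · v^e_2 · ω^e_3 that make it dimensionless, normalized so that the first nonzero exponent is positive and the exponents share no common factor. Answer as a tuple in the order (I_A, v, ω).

(1, -4, 4)

L: e_1·(4) + e_2·(1) + e_3·(0) = 0
T: e_1·(0) + e_2·(-1) + e_3·(-1) = 0
Solving this homogeneous linear system for the smallest-integer solution (first nonzero entry positive) gives (1, -4, 4).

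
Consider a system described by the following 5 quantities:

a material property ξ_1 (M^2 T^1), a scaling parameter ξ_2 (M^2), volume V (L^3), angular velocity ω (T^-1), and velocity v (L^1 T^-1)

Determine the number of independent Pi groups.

There are 5 variables and 3 base dimensions (M, L, T).
The dimension matrix has rank 3.
Independent dimensionless groups: 5 − 3 = 2.

2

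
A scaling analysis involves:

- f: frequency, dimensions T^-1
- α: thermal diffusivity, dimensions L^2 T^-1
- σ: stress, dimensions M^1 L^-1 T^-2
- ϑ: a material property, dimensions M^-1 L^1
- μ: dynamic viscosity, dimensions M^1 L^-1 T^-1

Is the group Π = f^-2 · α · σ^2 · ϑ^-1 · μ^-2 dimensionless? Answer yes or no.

no

Sum the exponent of each base dimension across the product:
  M: −2·[f]_M + [α]_M + 2·[σ]_M − [ϑ]_M − 2·[μ]_M = −2·(0) + (0) + 2·(1) − (-1) − 2·(1) = 1
  L: −2·[f]_L + [α]_L + 2·[σ]_L − [ϑ]_L − 2·[μ]_L = −2·(0) + (2) + 2·(-1) − (1) − 2·(-1) = 1
  T: −2·[f]_T + [α]_T + 2·[σ]_T − [ϑ]_T − 2·[μ]_T = −2·(-1) + (-1) + 2·(-2) − (0) − 2·(-1) = -1
Net dimensions [M L T⁻¹] ≠ [1] — not dimensionless.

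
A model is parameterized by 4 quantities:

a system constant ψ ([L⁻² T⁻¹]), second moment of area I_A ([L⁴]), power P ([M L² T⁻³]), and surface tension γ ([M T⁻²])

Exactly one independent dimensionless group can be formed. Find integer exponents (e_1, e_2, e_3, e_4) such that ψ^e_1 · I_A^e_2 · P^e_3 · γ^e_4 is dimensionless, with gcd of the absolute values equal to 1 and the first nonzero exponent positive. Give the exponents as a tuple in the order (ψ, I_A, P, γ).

M: e_1·(0) + e_2·(0) + e_3·(1) + e_4·(1) = 0
L: e_1·(-2) + e_2·(4) + e_3·(2) + e_4·(0) = 0
T: e_1·(-1) + e_2·(0) + e_3·(-3) + e_4·(-2) = 0
Solving this homogeneous linear system for the smallest-integer solution (first nonzero entry positive) gives (1, 1, -1, 1).

(1, 1, -1, 1)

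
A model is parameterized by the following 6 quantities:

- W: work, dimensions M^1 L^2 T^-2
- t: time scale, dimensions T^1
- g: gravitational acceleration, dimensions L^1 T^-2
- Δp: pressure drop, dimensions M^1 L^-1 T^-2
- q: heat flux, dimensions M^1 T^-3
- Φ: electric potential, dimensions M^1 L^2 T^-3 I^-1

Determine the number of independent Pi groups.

There are 6 variables and 4 base dimensions (M, L, T, I).
The dimension matrix has rank 4.
Independent dimensionless groups: 6 − 4 = 2.

2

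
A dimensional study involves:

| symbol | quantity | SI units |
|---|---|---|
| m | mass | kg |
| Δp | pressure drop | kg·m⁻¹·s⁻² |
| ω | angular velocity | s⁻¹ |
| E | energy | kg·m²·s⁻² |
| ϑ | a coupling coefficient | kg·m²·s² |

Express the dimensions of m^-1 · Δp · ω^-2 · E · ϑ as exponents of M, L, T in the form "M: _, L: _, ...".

Collect each base-dimension exponent across the product:
  M: −(1) + (1) − 2·(0) + (1) + (1) = 2
  L: −(0) + (-1) − 2·(0) + (2) + (2) = 3
  T: −(0) + (-2) − 2·(-1) + (-2) + (2) = 0
So the dimensions are [M² L³].

M: 2, L: 3, T: 0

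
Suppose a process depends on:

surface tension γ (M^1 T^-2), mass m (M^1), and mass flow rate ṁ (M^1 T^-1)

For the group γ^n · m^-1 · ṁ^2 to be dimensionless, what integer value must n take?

Balance the M exponent: (1)·n from γ, plus −(1) + 2·(1) = 1 from the rest, must sum to zero.
n + 1 = 0, so n = -1.

-1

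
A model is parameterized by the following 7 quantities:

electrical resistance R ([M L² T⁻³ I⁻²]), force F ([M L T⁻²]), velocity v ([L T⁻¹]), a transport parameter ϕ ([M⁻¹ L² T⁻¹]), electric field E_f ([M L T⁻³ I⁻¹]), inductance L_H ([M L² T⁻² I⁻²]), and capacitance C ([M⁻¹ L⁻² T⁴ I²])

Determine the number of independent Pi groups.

3

There are 7 variables and 4 base dimensions (M, L, T, I).
The dimension matrix has rank 4.
Independent dimensionless groups: 7 − 4 = 3.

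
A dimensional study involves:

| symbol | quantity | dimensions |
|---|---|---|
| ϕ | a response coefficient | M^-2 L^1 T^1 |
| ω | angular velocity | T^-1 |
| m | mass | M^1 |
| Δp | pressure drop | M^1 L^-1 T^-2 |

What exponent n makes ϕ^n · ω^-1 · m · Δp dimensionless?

1

Balance the M exponent: (-2)·n from ϕ, plus −(0) + (1) + (1) = 2 from the rest, must sum to zero.
-2n + 2 = 0, so n = 1.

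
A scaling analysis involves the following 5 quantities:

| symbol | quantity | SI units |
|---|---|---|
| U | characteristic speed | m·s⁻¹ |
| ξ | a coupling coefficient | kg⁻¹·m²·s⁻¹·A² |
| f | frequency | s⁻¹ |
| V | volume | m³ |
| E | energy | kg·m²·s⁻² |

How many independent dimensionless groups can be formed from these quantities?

There are 5 variables and 4 base dimensions (M, L, T, I).
The dimension matrix has rank 4.
Independent dimensionless groups: 5 − 4 = 1.

1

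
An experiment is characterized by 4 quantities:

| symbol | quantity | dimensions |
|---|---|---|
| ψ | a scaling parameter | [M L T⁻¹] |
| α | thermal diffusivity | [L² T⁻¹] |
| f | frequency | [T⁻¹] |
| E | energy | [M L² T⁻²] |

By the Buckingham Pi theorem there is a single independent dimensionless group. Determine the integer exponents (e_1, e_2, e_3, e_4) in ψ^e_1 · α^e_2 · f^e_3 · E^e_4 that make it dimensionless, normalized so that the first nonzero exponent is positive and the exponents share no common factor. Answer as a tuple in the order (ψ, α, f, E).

M: e_1·(1) + e_2·(0) + e_3·(0) + e_4·(1) = 0
L: e_1·(1) + e_2·(2) + e_3·(0) + e_4·(2) = 0
T: e_1·(-1) + e_2·(-1) + e_3·(-1) + e_4·(-2) = 0
Solving this homogeneous linear system for the smallest-integer solution (first nonzero entry positive) gives (2, 1, 1, -2).

(2, 1, 1, -2)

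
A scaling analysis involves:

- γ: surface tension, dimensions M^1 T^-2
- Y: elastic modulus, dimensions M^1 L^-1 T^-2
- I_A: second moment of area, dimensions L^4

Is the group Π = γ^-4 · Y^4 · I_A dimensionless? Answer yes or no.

yes

Sum the exponent of each base dimension across the product:
  M: −4·[γ]_M + 4·[Y]_M + [I_A]_M = −4·(1) + 4·(1) + (0) = 0
  L: −4·[γ]_L + 4·[Y]_L + [I_A]_L = −4·(0) + 4·(-1) + (4) = 0
  T: −4·[γ]_T + 4·[Y]_T + [I_A]_T = −4·(-2) + 4·(-2) + (0) = 0
  N: −4·[γ]_N + 4·[Y]_N + [I_A]_N = −4·(0) + 4·(0) + (0) = 0
All base exponents vanish — dimensionless.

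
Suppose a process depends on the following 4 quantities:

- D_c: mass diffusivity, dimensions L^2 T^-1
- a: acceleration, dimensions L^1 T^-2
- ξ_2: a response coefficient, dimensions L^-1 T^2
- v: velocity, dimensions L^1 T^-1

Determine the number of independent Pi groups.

2

There are 4 variables and 2 base dimensions (L, T).
The dimension matrix has rank 2.
Independent dimensionless groups: 4 − 2 = 2.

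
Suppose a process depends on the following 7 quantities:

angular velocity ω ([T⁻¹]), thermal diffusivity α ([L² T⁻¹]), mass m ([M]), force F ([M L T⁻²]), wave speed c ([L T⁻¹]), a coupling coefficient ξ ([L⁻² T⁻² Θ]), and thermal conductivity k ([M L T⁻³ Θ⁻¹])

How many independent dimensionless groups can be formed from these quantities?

3

There are 7 variables and 4 base dimensions (M, L, T, Θ).
The dimension matrix has rank 4.
Independent dimensionless groups: 7 − 4 = 3.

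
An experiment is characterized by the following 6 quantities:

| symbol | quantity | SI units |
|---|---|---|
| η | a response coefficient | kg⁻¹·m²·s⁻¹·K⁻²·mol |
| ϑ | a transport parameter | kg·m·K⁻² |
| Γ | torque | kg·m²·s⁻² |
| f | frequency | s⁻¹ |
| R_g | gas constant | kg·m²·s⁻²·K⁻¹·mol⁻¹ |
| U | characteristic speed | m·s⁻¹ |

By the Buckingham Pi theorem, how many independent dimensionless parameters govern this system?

There are 6 variables and 5 base dimensions (M, L, T, Θ, N).
The dimension matrix has rank 5.
Independent dimensionless groups: 6 − 5 = 1.

1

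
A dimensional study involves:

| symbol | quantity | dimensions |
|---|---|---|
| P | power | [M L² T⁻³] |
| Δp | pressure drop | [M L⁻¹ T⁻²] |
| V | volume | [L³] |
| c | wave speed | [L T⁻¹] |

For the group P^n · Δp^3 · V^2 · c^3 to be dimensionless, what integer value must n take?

-3

Balance the M exponent: (1)·n from P, plus 3·(1) + 2·(0) + 3·(0) = 3 from the rest, must sum to zero.
n + 3 = 0, so n = -3.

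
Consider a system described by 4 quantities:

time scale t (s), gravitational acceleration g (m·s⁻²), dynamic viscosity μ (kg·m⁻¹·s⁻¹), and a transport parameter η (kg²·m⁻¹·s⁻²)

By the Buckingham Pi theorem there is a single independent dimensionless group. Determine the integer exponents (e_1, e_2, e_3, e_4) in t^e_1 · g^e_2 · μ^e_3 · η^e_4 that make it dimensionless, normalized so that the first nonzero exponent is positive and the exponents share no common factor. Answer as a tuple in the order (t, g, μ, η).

(2, 1, 2, -1)

M: e_1·(0) + e_2·(0) + e_3·(1) + e_4·(2) = 0
L: e_1·(0) + e_2·(1) + e_3·(-1) + e_4·(-1) = 0
T: e_1·(1) + e_2·(-2) + e_3·(-1) + e_4·(-2) = 0
Solving this homogeneous linear system for the smallest-integer solution (first nonzero entry positive) gives (2, 1, 2, -1).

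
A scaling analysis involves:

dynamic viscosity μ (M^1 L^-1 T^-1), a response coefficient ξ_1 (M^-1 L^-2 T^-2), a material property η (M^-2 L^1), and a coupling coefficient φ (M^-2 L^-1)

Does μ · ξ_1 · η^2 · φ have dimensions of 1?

no

Sum the exponent of each base dimension across the product:
  M: [μ]_M + [ξ_1]_M + 2·[η]_M + [φ]_M = (1) + (-1) + 2·(-2) + (-2) = -6
  L: [μ]_L + [ξ_1]_L + 2·[η]_L + [φ]_L = (-1) + (-2) + 2·(1) + (-1) = -2
  T: [μ]_T + [ξ_1]_T + 2·[η]_T + [φ]_T = (-1) + (-2) + 2·(0) + (0) = -3
Net dimensions [M⁻⁶ L⁻² T⁻³] ≠ [1] — not dimensionless.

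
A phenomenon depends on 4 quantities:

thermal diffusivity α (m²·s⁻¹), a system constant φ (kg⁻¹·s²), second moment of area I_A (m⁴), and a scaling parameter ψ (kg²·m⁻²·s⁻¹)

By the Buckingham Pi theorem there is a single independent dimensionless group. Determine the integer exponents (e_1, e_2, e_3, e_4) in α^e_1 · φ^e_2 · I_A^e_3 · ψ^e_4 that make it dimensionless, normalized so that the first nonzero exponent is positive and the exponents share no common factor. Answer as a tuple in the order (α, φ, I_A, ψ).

(3, 2, -1, 1)

M: e_1·(0) + e_2·(-1) + e_3·(0) + e_4·(2) = 0
L: e_1·(2) + e_2·(0) + e_3·(4) + e_4·(-2) = 0
T: e_1·(-1) + e_2·(2) + e_3·(0) + e_4·(-1) = 0
Solving this homogeneous linear system for the smallest-integer solution (first nonzero entry positive) gives (3, 2, -1, 1).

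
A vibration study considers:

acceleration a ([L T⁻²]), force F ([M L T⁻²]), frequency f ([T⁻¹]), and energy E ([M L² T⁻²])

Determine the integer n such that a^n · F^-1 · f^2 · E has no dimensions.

Balance the L exponent: (1)·n from a, plus −(1) + 2·(0) + (2) = 1 from the rest, must sum to zero.
n + 1 = 0, so n = -1.

-1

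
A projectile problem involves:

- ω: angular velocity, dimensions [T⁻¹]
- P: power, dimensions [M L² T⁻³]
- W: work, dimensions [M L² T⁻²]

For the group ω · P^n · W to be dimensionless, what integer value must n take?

-1

Balance the M exponent: (1)·n from P, plus (0) + (1) = 1 from the rest, must sum to zero.
n + 1 = 0, so n = -1.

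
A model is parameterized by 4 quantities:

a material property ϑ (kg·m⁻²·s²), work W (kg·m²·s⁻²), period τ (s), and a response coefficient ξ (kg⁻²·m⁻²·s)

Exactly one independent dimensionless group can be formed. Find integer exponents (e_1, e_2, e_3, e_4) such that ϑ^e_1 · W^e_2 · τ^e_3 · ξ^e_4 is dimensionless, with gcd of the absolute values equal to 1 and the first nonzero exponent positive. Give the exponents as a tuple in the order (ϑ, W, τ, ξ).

(1, 3, 2, 2)

M: e_1·(1) + e_2·(1) + e_3·(0) + e_4·(-2) = 0
L: e_1·(-2) + e_2·(2) + e_3·(0) + e_4·(-2) = 0
T: e_1·(2) + e_2·(-2) + e_3·(1) + e_4·(1) = 0
Solving this homogeneous linear system for the smallest-integer solution (first nonzero entry positive) gives (1, 3, 2, 2).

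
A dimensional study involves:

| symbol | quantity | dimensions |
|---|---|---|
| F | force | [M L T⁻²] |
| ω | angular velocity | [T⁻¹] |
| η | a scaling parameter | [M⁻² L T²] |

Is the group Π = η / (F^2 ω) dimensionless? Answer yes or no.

Sum the exponent of each base dimension across the product:
  M: −2·[F]_M − [ω]_M + [η]_M = −2·(1) − (0) + (-2) = -4
  L: −2·[F]_L − [ω]_L + [η]_L = −2·(1) − (0) + (1) = -1
  T: −2·[F]_T − [ω]_T + [η]_T = −2·(-2) − (-1) + (2) = 7
Net dimensions [M⁻⁴ L⁻¹ T⁷] ≠ [1] — not dimensionless.

no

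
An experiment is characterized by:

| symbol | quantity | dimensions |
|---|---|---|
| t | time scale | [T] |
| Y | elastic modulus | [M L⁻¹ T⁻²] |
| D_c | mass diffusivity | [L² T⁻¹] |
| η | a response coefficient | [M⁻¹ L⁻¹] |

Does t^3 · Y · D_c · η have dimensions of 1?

Sum the exponent of each base dimension across the product:
  M: 3·[t]_M + [Y]_M + [D_c]_M + [η]_M = 3·(0) + (1) + (0) + (-1) = 0
  L: 3·[t]_L + [Y]_L + [D_c]_L + [η]_L = 3·(0) + (-1) + (2) + (-1) = 0
  T: 3·[t]_T + [Y]_T + [D_c]_T + [η]_T = 3·(1) + (-2) + (-1) + (0) = 0
All base exponents vanish — dimensionless.

yes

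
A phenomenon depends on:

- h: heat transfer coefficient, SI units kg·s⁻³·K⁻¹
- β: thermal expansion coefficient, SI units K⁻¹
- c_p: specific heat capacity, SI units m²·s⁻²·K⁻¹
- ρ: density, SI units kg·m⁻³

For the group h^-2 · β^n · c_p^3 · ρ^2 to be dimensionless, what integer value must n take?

Balance the Θ exponent: (-1)·n from β, plus −2·(-1) + 3·(-1) + 2·(0) = -1 from the rest, must sum to zero.
−n − 1 = 0, so n = -1.

-1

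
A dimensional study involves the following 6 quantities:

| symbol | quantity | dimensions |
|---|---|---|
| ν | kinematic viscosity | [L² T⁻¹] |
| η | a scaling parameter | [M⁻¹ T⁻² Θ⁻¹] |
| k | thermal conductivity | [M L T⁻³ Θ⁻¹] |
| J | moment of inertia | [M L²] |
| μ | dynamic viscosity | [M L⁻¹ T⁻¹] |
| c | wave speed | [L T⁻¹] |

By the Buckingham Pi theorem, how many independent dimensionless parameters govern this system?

2

There are 6 variables and 4 base dimensions (M, L, T, Θ).
The dimension matrix has rank 4.
Independent dimensionless groups: 6 − 4 = 2.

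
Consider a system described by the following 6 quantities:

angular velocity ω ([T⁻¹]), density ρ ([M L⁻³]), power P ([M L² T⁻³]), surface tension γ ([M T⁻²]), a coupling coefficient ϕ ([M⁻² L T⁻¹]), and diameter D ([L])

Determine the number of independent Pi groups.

3

There are 6 variables and 3 base dimensions (M, L, T).
The dimension matrix has rank 3.
Independent dimensionless groups: 6 − 3 = 3.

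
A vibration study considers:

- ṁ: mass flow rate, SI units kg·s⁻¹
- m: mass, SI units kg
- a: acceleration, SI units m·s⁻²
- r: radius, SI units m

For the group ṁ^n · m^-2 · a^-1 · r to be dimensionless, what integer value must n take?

2

Balance the M exponent: (1)·n from ṁ, plus −2·(1) − (0) + (0) = -2 from the rest, must sum to zero.
n − 2 = 0, so n = 2.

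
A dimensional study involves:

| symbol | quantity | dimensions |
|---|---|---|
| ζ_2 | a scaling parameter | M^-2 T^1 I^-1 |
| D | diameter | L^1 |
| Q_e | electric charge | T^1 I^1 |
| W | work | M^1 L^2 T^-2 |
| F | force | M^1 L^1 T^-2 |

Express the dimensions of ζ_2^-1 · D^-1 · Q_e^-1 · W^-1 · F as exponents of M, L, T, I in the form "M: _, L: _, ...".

Collect each base-dimension exponent across the product:
  M: −(-2) − (0) − (0) − (1) + (1) = 2
  L: −(0) − (1) − (0) − (2) + (1) = -2
  T: −(1) − (0) − (1) − (-2) + (-2) = -2
  I: −(-1) − (0) − (1) − (0) + (0) = 0
So the dimensions are [M² L⁻² T⁻²].

M: 2, L: -2, T: -2, I: 0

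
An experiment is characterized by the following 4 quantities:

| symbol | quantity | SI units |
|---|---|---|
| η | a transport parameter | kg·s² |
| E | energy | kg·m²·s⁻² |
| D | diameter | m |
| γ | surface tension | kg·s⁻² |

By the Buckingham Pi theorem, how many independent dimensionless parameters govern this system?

There are 4 variables and 3 base dimensions (M, L, T).
The dimension matrix has rank 3.
Independent dimensionless groups: 4 − 3 = 1.

1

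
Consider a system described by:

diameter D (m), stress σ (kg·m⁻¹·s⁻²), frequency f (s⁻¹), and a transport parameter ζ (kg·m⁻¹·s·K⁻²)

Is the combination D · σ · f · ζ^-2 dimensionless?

Sum the exponent of each base dimension across the product:
  M: [D]_M + [σ]_M + [f]_M − 2·[ζ]_M = (0) + (1) + (0) − 2·(1) = -1
  L: [D]_L + [σ]_L + [f]_L − 2·[ζ]_L = (1) + (-1) + (0) − 2·(-1) = 2
  T: [D]_T + [σ]_T + [f]_T − 2·[ζ]_T = (0) + (-2) + (-1) − 2·(1) = -5
  Θ: [D]_Θ + [σ]_Θ + [f]_Θ − 2·[ζ]_Θ = (0) + (0) + (0) − 2·(-2) = 4
Net dimensions [M⁻¹ L² T⁻⁵ Θ⁴] ≠ [1] — not dimensionless.

no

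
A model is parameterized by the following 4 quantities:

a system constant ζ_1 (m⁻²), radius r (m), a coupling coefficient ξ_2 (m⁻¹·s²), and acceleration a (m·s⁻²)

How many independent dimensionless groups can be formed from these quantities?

There are 4 variables and 2 base dimensions (L, T).
The dimension matrix has rank 2.
Independent dimensionless groups: 4 − 2 = 2.

2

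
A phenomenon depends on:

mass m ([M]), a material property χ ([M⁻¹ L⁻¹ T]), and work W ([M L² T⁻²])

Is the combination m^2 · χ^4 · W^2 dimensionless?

Sum the exponent of each base dimension across the product:
  M: 2·[m]_M + 4·[χ]_M + 2·[W]_M = 2·(1) + 4·(-1) + 2·(1) = 0
  L: 2·[m]_L + 4·[χ]_L + 2·[W]_L = 2·(0) + 4·(-1) + 2·(2) = 0
  T: 2·[m]_T + 4·[χ]_T + 2·[W]_T = 2·(0) + 4·(1) + 2·(-2) = 0
All base exponents vanish — dimensionless.

yes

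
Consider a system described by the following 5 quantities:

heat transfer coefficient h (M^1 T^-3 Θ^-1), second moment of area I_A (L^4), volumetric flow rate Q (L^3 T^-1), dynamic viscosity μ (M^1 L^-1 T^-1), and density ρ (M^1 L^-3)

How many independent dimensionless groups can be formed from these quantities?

1

There are 5 variables and 4 base dimensions (M, L, T, Θ).
The dimension matrix has rank 4.
Independent dimensionless groups: 5 − 4 = 1.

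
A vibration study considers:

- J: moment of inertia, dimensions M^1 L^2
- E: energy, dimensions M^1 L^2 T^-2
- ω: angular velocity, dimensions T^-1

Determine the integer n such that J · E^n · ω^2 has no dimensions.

Balance the M exponent: (1)·n from E, plus (1) + 2·(0) = 1 from the rest, must sum to zero.
n + 1 = 0, so n = -1.

-1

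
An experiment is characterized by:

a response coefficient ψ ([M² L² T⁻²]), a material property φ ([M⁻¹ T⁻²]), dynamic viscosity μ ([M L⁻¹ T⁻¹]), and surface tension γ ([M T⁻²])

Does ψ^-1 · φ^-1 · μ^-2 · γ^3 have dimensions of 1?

yes

Sum the exponent of each base dimension across the product:
  M: −[ψ]_M − [φ]_M − 2·[μ]_M + 3·[γ]_M = −(2) − (-1) − 2·(1) + 3·(1) = 0
  L: −[ψ]_L − [φ]_L − 2·[μ]_L + 3·[γ]_L = −(2) − (0) − 2·(-1) + 3·(0) = 0
  T: −[ψ]_T − [φ]_T − 2·[μ]_T + 3·[γ]_T = −(-2) − (-2) − 2·(-1) + 3·(-2) = 0
All base exponents vanish — dimensionless.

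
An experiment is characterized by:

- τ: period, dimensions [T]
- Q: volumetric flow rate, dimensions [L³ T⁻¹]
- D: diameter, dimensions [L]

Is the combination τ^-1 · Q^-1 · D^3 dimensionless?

Sum the exponent of each base dimension across the product:
  L: −[τ]_L − [Q]_L + 3·[D]_L = −(0) − (3) + 3·(1) = 0
  T: −[τ]_T − [Q]_T + 3·[D]_T = −(1) − (-1) + 3·(0) = 0
All base exponents vanish — dimensionless.

yes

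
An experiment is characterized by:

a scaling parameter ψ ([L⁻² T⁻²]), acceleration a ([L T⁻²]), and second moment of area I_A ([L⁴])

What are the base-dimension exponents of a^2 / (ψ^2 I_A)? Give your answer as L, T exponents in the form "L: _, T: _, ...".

Collect each base-dimension exponent across the product:
  L: −2·(-2) + 2·(1) − (4) = 2
  T: −2·(-2) + 2·(-2) − (0) = 0
So the dimensions are [L²].

L: 2, T: 0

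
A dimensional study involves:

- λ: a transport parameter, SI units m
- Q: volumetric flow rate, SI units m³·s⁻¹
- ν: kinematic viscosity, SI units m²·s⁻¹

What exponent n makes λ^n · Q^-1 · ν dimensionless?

1

Balance the L exponent: (1)·n from λ, plus −(3) + (2) = -1 from the rest, must sum to zero.
n − 1 = 0, so n = 1.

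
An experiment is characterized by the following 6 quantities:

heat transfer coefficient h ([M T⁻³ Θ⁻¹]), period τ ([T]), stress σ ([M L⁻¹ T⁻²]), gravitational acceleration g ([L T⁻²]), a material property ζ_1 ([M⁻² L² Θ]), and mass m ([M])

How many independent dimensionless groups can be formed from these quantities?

2

There are 6 variables and 4 base dimensions (M, L, T, Θ).
The dimension matrix has rank 4.
Independent dimensionless groups: 6 − 4 = 2.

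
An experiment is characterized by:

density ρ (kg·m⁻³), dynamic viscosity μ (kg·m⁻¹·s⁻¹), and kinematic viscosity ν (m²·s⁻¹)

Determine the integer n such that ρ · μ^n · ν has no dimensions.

Balance the M exponent: (1)·n from μ, plus (1) + (0) = 1 from the rest, must sum to zero.
n + 1 = 0, so n = -1.

-1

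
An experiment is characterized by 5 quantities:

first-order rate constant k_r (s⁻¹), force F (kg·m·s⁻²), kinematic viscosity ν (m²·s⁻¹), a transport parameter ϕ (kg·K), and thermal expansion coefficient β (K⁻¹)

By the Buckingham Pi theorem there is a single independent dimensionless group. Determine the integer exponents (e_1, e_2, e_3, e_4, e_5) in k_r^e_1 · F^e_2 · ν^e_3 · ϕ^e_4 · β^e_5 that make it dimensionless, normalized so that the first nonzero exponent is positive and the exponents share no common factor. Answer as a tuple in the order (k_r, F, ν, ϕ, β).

M: e_1·(0) + e_2·(1) + e_3·(0) + e_4·(1) + e_5·(0) = 0
L: e_1·(0) + e_2·(1) + e_3·(2) + e_4·(0) + e_5·(0) = 0
T: e_1·(-1) + e_2·(-2) + e_3·(-1) + e_4·(0) + e_5·(0) = 0
Θ: e_1·(0) + e_2·(0) + e_3·(0) + e_4·(1) + e_5·(-1) = 0
Solving this homogeneous linear system for the smallest-integer solution (first nonzero entry positive) gives (3, -2, 1, 2, 2).

(3, -2, 1, 2, 2)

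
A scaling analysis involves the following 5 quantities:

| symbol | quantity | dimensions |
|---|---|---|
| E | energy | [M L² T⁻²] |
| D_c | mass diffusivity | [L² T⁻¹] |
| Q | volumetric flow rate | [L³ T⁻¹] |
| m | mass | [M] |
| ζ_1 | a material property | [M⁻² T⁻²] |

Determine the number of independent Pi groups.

2

There are 5 variables and 3 base dimensions (M, L, T).
The dimension matrix has rank 3.
Independent dimensionless groups: 5 − 3 = 2.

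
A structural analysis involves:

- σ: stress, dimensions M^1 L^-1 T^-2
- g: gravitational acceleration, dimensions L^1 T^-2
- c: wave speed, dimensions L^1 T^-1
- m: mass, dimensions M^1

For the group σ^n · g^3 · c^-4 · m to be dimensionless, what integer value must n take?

-1

Balance the M exponent: (1)·n from σ, plus 3·(0) − 4·(0) + (1) = 1 from the rest, must sum to zero.
n + 1 = 0, so n = -1.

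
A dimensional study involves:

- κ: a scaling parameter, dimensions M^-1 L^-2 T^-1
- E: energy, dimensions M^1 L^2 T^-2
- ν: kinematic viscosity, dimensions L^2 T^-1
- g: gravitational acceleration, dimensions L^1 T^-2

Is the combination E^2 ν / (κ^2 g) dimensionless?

Sum the exponent of each base dimension across the product:
  M: −2·[κ]_M + 2·[E]_M + [ν]_M − [g]_M = −2·(-1) + 2·(1) + (0) − (0) = 4
  L: −2·[κ]_L + 2·[E]_L + [ν]_L − [g]_L = −2·(-2) + 2·(2) + (2) − (1) = 9
  T: −2·[κ]_T + 2·[E]_T + [ν]_T − [g]_T = −2·(-1) + 2·(-2) + (-1) − (-2) = -1
Net dimensions [M⁴ L⁹ T⁻¹] ≠ [1] — not dimensionless.

no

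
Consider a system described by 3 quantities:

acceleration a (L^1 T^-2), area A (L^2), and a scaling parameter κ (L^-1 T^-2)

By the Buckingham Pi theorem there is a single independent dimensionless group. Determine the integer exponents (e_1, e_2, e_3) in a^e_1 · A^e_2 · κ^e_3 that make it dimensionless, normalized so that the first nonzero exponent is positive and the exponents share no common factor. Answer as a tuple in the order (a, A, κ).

L: e_1·(1) + e_2·(2) + e_3·(-1) = 0
T: e_1·(-2) + e_2·(0) + e_3·(-2) = 0
Solving this homogeneous linear system for the smallest-integer solution (first nonzero entry positive) gives (1, -1, -1).

(1, -1, -1)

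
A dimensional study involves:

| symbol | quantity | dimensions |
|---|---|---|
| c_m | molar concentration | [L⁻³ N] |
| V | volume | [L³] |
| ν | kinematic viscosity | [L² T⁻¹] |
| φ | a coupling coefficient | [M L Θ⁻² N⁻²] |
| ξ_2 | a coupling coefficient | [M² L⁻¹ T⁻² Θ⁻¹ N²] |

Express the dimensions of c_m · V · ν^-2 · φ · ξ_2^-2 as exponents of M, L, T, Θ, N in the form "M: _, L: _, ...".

Collect each base-dimension exponent across the product:
  M: (0) + (0) − 2·(0) + (1) − 2·(2) = -3
  L: (-3) + (3) − 2·(2) + (1) − 2·(-1) = -1
  T: (0) + (0) − 2·(-1) + (0) − 2·(-2) = 6
  Θ: (0) + (0) − 2·(0) + (-2) − 2·(-1) = 0
  N: (1) + (0) − 2·(0) + (-2) − 2·(2) = -5
So the dimensions are [M⁻³ L⁻¹ T⁶ N⁻⁵].

M: -3, L: -1, T: 6, Θ: 0, N: -5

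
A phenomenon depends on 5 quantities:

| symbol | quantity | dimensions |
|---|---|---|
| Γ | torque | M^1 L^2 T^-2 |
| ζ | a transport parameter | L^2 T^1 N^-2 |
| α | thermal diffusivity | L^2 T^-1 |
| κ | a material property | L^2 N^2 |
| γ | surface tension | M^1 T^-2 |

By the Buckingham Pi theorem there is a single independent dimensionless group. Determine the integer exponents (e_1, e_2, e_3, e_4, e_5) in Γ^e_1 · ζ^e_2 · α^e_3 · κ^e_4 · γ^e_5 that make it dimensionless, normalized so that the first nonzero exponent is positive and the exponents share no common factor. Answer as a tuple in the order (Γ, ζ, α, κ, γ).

M: e_1·(1) + e_2·(0) + e_3·(0) + e_4·(0) + e_5·(1) = 0
L: e_1·(2) + e_2·(2) + e_3·(2) + e_4·(2) + e_5·(0) = 0
T: e_1·(-2) + e_2·(1) + e_3·(-1) + e_4·(0) + e_5·(-2) = 0
N: e_1·(0) + e_2·(-2) + e_3·(0) + e_4·(2) + e_5·(0) = 0
Solving this homogeneous linear system for the smallest-integer solution (first nonzero entry positive) gives (3, -1, -1, -1, -3).

(3, -1, -1, -1, -3)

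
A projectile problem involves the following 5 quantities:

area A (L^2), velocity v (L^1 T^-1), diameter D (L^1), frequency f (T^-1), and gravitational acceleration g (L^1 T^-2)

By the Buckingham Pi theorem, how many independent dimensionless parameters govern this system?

3

There are 5 variables and 2 base dimensions (L, T).
The dimension matrix has rank 2.
Independent dimensionless groups: 5 − 2 = 3.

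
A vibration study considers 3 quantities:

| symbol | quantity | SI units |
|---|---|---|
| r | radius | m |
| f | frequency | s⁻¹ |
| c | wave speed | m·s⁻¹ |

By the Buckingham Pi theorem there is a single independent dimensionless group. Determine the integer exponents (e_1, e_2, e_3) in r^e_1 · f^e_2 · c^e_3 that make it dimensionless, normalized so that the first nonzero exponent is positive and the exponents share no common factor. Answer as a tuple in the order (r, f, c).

(1, 1, -1)

L: e_1·(1) + e_2·(0) + e_3·(1) = 0
T: e_1·(0) + e_2·(-1) + e_3·(-1) = 0
Solving this homogeneous linear system for the smallest-integer solution (first nonzero entry positive) gives (1, 1, -1).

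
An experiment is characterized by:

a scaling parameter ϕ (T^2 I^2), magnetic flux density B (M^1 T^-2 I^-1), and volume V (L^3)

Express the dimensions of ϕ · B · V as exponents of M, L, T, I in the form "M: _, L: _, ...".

M: 1, L: 3, T: 0, I: 1

Collect each base-dimension exponent across the product:
  M: (0) + (1) + (0) = 1
  L: (0) + (0) + (3) = 3
  T: (2) + (-2) + (0) = 0
  I: (2) + (-1) + (0) = 1
So the dimensions are [M L³ I].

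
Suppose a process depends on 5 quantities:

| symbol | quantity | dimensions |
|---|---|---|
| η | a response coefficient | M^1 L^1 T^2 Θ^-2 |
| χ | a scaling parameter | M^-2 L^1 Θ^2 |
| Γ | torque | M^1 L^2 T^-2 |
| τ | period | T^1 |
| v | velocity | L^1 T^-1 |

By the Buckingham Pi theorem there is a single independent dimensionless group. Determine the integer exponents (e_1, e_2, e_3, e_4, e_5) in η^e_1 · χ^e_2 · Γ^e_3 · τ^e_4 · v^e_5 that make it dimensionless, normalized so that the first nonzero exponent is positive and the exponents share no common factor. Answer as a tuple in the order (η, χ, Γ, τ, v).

M: e_1·(1) + e_2·(-2) + e_3·(1) + e_4·(0) + e_5·(0) = 0
L: e_1·(1) + e_2·(1) + e_3·(2) + e_4·(0) + e_5·(1) = 0
T: e_1·(2) + e_2·(0) + e_3·(-2) + e_4·(1) + e_5·(-1) = 0
Θ: e_1·(-2) + e_2·(2) + e_3·(0) + e_4·(0) + e_5·(0) = 0
Solving this homogeneous linear system for the smallest-integer solution (first nonzero entry positive) gives (1, 1, 1, -4, -4).

(1, 1, 1, -4, -4)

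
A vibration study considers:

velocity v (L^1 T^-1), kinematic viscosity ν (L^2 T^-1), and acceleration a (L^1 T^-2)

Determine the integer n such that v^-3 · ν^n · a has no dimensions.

Balance the L exponent: (2)·n from ν, plus −3·(1) + (1) = -2 from the rest, must sum to zero.
2n − 2 = 0, so n = 1.

1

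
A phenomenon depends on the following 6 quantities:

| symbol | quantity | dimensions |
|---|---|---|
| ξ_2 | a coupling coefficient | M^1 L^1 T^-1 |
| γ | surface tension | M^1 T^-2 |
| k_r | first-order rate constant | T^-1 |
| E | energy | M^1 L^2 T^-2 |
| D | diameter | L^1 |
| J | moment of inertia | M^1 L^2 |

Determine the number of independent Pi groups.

3

There are 6 variables and 3 base dimensions (M, L, T).
The dimension matrix has rank 3.
Independent dimensionless groups: 6 − 3 = 3.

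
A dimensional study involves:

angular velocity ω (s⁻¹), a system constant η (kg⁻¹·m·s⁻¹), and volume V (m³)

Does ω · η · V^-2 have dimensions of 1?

Sum the exponent of each base dimension across the product:
  M: [ω]_M + [η]_M − 2·[V]_M = (0) + (-1) − 2·(0) = -1
  L: [ω]_L + [η]_L − 2·[V]_L = (0) + (1) − 2·(3) = -5
  T: [ω]_T + [η]_T − 2·[V]_T = (-1) + (-1) − 2·(0) = -2
Net dimensions [M⁻¹ L⁻⁵ T⁻²] ≠ [1] — not dimensionless.

no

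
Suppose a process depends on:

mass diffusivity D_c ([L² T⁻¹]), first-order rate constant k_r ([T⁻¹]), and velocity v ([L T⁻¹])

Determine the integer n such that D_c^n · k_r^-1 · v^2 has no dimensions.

Balance the L exponent: (2)·n from D_c, plus −(0) + 2·(1) = 2 from the rest, must sum to zero.
2n + 2 = 0, so n = -1.

-1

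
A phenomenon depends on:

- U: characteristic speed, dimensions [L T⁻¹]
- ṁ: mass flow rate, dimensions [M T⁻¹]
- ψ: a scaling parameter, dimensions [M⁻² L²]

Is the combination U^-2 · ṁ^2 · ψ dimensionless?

yes

Sum the exponent of each base dimension across the product:
  M: −2·[U]_M + 2·[ṁ]_M + [ψ]_M = −2·(0) + 2·(1) + (-2) = 0
  L: −2·[U]_L + 2·[ṁ]_L + [ψ]_L = −2·(1) + 2·(0) + (2) = 0
  T: −2·[U]_T + 2·[ṁ]_T + [ψ]_T = −2·(-1) + 2·(-1) + (0) = 0
All base exponents vanish — dimensionless.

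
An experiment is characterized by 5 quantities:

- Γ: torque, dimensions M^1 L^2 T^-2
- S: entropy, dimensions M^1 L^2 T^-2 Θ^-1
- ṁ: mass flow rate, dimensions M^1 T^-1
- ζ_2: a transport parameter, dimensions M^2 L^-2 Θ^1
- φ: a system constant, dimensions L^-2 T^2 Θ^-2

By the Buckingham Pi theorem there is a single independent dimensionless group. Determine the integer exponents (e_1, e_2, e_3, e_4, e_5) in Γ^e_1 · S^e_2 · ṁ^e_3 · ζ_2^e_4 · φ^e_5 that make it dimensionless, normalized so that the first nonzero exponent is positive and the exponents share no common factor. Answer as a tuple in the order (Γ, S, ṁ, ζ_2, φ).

M: e_1·(1) + e_2·(1) + e_3·(1) + e_4·(2) + e_5·(0) = 0
L: e_1·(2) + e_2·(2) + e_3·(0) + e_4·(-2) + e_5·(-2) = 0
T: e_1·(-2) + e_2·(-2) + e_3·(-1) + e_4·(0) + e_5·(2) = 0
Θ: e_1·(0) + e_2·(-1) + e_3·(0) + e_4·(1) + e_5·(-2) = 0
Solving this homogeneous linear system for the smallest-integer solution (first nonzero entry positive) gives (3, -3, 2, -1, 1).

(3, -3, 2, -1, 1)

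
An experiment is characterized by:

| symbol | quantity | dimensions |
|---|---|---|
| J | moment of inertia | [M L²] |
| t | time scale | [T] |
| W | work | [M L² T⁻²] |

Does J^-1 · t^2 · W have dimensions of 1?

Sum the exponent of each base dimension across the product:
  M: −[J]_M + 2·[t]_M + [W]_M = −(1) + 2·(0) + (1) = 0
  L: −[J]_L + 2·[t]_L + [W]_L = −(2) + 2·(0) + (2) = 0
  T: −[J]_T + 2·[t]_T + [W]_T = −(0) + 2·(1) + (-2) = 0
All base exponents vanish — dimensionless.

yes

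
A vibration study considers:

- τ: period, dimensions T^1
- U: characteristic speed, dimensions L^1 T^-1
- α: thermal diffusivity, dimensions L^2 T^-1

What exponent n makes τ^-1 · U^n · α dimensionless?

-2

Balance the L exponent: (1)·n from U, plus −(0) + (2) = 2 from the rest, must sum to zero.
n + 2 = 0, so n = -2.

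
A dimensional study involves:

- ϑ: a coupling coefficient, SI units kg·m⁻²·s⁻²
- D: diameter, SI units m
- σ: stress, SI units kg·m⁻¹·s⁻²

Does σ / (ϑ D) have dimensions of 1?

yes

Sum the exponent of each base dimension across the product:
  M: −[ϑ]_M − [D]_M + [σ]_M = −(1) − (0) + (1) = 0
  L: −[ϑ]_L − [D]_L + [σ]_L = −(-2) − (1) + (-1) = 0
  T: −[ϑ]_T − [D]_T + [σ]_T = −(-2) − (0) + (-2) = 0
All base exponents vanish — dimensionless.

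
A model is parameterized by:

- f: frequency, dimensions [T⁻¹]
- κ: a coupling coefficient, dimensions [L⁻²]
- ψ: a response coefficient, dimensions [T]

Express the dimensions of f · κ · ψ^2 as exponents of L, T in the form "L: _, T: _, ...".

L: -2, T: 1

Collect each base-dimension exponent across the product:
  L: (0) + (-2) + 2·(0) = -2
  T: (-1) + (0) + 2·(1) = 1
So the dimensions are [L⁻² T].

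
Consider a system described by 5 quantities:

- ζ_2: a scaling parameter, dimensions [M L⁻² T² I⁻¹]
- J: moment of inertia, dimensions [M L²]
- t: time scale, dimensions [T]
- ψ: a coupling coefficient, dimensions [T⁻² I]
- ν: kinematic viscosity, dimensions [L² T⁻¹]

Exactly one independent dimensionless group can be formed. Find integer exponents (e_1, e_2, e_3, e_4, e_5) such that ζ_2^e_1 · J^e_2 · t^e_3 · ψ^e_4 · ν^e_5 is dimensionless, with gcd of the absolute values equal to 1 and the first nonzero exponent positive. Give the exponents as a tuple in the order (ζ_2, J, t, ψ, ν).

M: e_1·(1) + e_2·(1) + e_3·(0) + e_4·(0) + e_5·(0) = 0
L: e_1·(-2) + e_2·(2) + e_3·(0) + e_4·(0) + e_5·(2) = 0
T: e_1·(2) + e_2·(0) + e_3·(1) + e_4·(-2) + e_5·(-1) = 0
I: e_1·(-1) + e_2·(0) + e_3·(0) + e_4·(1) + e_5·(0) = 0
Solving this homogeneous linear system for the smallest-integer solution (first nonzero entry positive) gives (1, -1, 2, 1, 2).

(1, -1, 2, 1, 2)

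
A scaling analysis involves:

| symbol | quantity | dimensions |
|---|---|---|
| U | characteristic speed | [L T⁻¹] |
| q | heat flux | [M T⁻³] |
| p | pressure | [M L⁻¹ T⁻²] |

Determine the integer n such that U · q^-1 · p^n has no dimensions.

Balance the M exponent: (1)·n from p, plus (0) − (1) = -1 from the rest, must sum to zero.
n − 1 = 0, so n = 1.

1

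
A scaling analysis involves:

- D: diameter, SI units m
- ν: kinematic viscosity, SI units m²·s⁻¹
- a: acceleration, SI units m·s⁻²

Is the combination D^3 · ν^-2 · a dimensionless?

Sum the exponent of each base dimension across the product:
  M: 3·[D]_M − 2·[ν]_M + [a]_M = 3·(0) − 2·(0) + (0) = 0
  L: 3·[D]_L − 2·[ν]_L + [a]_L = 3·(1) − 2·(2) + (1) = 0
  T: 3·[D]_T − 2·[ν]_T + [a]_T = 3·(0) − 2·(-1) + (-2) = 0
All base exponents vanish — dimensionless.

yes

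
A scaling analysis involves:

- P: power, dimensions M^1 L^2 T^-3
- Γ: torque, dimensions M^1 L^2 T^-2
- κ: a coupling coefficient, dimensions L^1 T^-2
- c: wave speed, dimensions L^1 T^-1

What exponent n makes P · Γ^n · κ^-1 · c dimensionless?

Balance the M exponent: (1)·n from Γ, plus (1) − (0) + (0) = 1 from the rest, must sum to zero.
n + 1 = 0, so n = -1.

-1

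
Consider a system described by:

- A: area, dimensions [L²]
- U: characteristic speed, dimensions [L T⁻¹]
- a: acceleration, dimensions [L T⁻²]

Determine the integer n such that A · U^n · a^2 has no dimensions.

Balance the L exponent: (1)·n from U, plus (2) + 2·(1) = 4 from the rest, must sum to zero.
n + 4 = 0, so n = -4.

-4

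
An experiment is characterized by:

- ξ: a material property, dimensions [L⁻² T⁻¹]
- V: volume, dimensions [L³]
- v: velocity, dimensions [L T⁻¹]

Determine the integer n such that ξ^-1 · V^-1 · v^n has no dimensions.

Balance the L exponent: (1)·n from v, plus −(-2) − (3) = -1 from the rest, must sum to zero.
n − 1 = 0, so n = 1.

1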